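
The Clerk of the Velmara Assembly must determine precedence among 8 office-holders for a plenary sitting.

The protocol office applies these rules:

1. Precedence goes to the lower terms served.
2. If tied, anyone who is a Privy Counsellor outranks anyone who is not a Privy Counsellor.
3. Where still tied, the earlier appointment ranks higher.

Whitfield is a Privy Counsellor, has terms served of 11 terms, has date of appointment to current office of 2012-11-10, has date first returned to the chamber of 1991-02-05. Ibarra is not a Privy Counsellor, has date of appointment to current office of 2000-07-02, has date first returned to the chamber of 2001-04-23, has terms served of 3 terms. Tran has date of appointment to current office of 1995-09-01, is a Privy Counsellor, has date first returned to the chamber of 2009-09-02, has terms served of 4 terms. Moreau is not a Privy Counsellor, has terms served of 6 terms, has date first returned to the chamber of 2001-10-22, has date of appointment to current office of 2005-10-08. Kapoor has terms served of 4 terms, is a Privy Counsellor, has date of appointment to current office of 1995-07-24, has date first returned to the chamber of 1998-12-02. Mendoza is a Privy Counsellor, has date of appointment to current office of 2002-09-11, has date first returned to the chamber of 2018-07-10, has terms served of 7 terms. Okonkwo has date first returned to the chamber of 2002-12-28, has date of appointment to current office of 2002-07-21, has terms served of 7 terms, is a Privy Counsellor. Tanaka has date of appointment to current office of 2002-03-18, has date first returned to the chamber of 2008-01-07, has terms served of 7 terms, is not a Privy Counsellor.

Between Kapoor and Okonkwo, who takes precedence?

Kapoor

By terms served (lower first): Ibarra (3 terms); then Kapoor and Tran (both 4 terms); then Moreau (6 terms); then Okonkwo, Mendoza and Tanaka (each 7 terms); then Whitfield (11 terms).
Kapoor and Tran are each a Privy Counsellor, so the next rule applies.
Among Kapoor and Tran, by date of appointment to current office (earlier first): Kapoor (1995-07-24) before Tran (1995-09-01).
Among Okonkwo, Mendoza and Tanaka, a Privy Counsellor before not a Privy Counsellor: Okonkwo and Mendoza (a Privy Counsellor) before Tanaka (not a Privy Counsellor).
Among Okonkwo and Mendoza, by date of appointment to current office (earlier first): Okonkwo (2002-07-21) before Mendoza (2002-09-11).
So Kapoor takes precedence.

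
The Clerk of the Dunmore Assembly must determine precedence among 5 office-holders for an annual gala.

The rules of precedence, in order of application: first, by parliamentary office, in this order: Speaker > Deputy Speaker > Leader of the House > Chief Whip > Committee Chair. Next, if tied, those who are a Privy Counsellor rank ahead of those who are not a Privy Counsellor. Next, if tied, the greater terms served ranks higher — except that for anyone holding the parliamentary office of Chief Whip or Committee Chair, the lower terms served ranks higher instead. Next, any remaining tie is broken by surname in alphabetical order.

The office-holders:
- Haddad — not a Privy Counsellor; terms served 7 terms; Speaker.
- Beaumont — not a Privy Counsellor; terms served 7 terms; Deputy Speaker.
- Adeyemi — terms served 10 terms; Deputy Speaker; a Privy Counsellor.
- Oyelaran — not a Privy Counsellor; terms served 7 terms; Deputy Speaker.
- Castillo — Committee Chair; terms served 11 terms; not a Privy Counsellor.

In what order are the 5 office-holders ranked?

By parliamentary office: Haddad (Speaker); then Adeyemi, Beaumont and Oyelaran (Deputy Speaker); then Castillo (Committee Chair).
Among Adeyemi, Beaumont and Oyelaran, a Privy Counsellor before not a Privy Counsellor: Adeyemi (a Privy Counsellor) before Beaumont and Oyelaran (not a Privy Counsellor).
Beaumont and Oyelaran both have terms served 7 terms, so the next rule applies.
Among Beaumont and Oyelaran, alphabetically by surname: Beaumont before Oyelaran.
Full order: Haddad, Adeyemi, Beaumont, Oyelaran, Castillo.

Haddad, Adeyemi, Beaumont, Oyelaran, Castillo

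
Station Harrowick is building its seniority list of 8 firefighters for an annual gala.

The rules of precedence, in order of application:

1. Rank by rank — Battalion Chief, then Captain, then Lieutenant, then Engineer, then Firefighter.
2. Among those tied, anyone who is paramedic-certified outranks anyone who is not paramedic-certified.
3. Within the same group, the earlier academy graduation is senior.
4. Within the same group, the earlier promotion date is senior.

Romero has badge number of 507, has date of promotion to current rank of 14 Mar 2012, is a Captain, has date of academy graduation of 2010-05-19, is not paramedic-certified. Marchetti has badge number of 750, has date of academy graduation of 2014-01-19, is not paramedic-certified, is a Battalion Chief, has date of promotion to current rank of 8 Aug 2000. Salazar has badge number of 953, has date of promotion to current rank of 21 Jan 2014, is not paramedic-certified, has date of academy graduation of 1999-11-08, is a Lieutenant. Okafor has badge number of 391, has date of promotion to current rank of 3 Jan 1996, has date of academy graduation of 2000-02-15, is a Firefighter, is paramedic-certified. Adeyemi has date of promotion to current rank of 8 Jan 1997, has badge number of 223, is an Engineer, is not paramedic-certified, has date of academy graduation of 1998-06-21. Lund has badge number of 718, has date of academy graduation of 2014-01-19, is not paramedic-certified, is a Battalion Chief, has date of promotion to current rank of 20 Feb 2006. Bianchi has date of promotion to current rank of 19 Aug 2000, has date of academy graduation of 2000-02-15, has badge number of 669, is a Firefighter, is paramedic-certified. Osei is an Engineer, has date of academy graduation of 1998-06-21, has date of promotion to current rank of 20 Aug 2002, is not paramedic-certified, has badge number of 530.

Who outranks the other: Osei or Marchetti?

Marchetti

By rank: Marchetti and Lund (Battalion Chief); then Romero (Captain); then Salazar (Lieutenant); then Adeyemi and Osei (Engineer); then Okafor and Bianchi (Firefighter).
Marchetti and Lund are each not paramedic-certified, so the next rule applies.
Marchetti and Lund both have date of academy graduation 2014-01-19, so the next rule applies.
Among Marchetti and Lund, by date of promotion to current rank (earlier first): Marchetti (8 Aug 2000) before Lund (20 Feb 2006).
Adeyemi and Osei are each not paramedic-certified, so the next rule applies.
Adeyemi and Osei both have date of academy graduation 1998-06-21, so the next rule applies.
Among Adeyemi and Osei, by date of promotion to current rank (earlier first): Adeyemi (8 Jan 1997) before Osei (20 Aug 2002).
Okafor and Bianchi are each paramedic-certified, so the next rule applies.
Okafor and Bianchi both have date of academy graduation 2000-02-15, so the next rule applies.
Among Okafor and Bianchi, by date of promotion to current rank (earlier first): Okafor (3 Jan 1996) before Bianchi (19 Aug 2000).
So Marchetti takes precedence.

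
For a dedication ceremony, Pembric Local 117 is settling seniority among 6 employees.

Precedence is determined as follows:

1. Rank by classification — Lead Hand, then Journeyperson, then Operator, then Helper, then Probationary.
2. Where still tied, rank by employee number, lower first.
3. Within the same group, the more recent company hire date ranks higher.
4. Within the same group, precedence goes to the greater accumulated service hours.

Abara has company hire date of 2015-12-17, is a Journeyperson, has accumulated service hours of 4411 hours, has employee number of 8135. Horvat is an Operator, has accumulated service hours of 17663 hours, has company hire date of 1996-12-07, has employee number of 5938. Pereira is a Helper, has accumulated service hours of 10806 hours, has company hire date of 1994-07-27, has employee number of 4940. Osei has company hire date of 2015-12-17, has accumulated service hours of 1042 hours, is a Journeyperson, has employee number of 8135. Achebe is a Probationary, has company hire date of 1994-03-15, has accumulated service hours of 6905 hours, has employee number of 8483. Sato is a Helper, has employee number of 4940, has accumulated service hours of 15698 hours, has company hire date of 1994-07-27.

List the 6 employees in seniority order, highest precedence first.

By classification: Abara and Osei (Journeyperson); then Horvat (Operator); then Sato and Pereira (Helper); then Achebe (Probationary).
Abara and Osei both have employee number 8135, so the next rule applies.
Abara and Osei both have company hire date 2015-12-17, so the next rule applies.
Among Abara and Osei, by accumulated service hours (higher first): Abara (4411 hours) before Osei (1042 hours).
Sato and Pereira both have employee number 4940, so the next rule applies.
Sato and Pereira both have company hire date 1994-07-27, so the next rule applies.
Among Sato and Pereira, by accumulated service hours (higher first): Sato (15698 hours) before Pereira (10806 hours).
Full order: Abara, Osei, Horvat, Sato, Pereira, Achebe.

Abara, Osei, Horvat, Sato, Pereira, Achebe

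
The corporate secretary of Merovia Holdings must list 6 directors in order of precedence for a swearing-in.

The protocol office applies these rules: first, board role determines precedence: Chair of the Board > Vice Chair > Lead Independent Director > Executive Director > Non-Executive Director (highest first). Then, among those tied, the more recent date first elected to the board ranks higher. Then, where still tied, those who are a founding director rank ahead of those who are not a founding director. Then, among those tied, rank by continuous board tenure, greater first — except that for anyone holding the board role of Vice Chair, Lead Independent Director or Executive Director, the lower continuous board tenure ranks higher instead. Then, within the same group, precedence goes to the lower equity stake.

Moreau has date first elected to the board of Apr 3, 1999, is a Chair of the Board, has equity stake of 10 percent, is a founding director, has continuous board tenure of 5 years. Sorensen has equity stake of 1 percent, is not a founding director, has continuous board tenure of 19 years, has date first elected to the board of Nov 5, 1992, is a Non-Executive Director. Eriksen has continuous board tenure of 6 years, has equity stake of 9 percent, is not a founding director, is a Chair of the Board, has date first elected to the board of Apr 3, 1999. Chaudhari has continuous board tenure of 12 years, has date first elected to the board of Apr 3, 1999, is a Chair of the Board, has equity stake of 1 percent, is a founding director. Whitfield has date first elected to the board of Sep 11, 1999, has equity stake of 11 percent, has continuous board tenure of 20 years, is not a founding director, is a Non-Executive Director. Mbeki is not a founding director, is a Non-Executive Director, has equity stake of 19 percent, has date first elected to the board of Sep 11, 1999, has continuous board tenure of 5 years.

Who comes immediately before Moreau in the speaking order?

By board role: Chaudhari, Moreau and Eriksen (Chair of the Board); then Whitfield, Mbeki and Sorensen (Non-Executive Director).
Chaudhari, Moreau and Eriksen all have date first elected to the board Apr 3, 1999, so the next rule applies.
Among Chaudhari, Moreau and Eriksen, a founding director before not a founding director: Chaudhari and Moreau (a founding director) before Eriksen (not a founding director).
Among Chaudhari and Moreau, by continuous board tenure (higher first): Chaudhari (12 years) before Moreau (5 years).
Among Whitfield, Mbeki and Sorensen, by date first elected to the board (later first): Whitfield and Mbeki (Sep 11, 1999) before Sorensen (Nov 5, 1992).
Whitfield and Mbeki are each not a founding director, so the next rule applies.
Among Whitfield and Mbeki, by continuous board tenure (higher first): Whitfield (20 years) before Mbeki (5 years).
Order: Chaudhari, Moreau, Eriksen, Whitfield, Mbeki, Sorensen.

Chaudhari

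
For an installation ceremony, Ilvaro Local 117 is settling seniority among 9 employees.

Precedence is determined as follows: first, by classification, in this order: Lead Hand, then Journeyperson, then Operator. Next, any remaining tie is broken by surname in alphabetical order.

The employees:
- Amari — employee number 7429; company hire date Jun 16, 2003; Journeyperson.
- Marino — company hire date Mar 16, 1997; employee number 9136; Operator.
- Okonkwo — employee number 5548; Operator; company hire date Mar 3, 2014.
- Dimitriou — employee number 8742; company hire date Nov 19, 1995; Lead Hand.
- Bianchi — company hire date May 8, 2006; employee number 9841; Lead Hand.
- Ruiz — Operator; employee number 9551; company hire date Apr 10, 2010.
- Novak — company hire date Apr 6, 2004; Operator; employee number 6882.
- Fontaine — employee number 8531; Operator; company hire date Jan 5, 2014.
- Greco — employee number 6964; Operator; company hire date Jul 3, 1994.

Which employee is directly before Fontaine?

Amari

By classification: Bianchi and Dimitriou (Lead Hand); then Amari (Journeyperson); then Fontaine, Greco, Marino, Novak, Okonkwo and Ruiz (Operator).
Among Bianchi and Dimitriou, alphabetically by surname: Bianchi before Dimitriou.
Among Fontaine, Greco, Marino, Novak, Okonkwo and Ruiz, alphabetically by surname: Fontaine before Greco before Marino before Novak before Okonkwo before Ruiz.
Order: Bianchi, Dimitriou, Amari, Fontaine, Greco, Marino, Novak, Okonkwo, Ruiz.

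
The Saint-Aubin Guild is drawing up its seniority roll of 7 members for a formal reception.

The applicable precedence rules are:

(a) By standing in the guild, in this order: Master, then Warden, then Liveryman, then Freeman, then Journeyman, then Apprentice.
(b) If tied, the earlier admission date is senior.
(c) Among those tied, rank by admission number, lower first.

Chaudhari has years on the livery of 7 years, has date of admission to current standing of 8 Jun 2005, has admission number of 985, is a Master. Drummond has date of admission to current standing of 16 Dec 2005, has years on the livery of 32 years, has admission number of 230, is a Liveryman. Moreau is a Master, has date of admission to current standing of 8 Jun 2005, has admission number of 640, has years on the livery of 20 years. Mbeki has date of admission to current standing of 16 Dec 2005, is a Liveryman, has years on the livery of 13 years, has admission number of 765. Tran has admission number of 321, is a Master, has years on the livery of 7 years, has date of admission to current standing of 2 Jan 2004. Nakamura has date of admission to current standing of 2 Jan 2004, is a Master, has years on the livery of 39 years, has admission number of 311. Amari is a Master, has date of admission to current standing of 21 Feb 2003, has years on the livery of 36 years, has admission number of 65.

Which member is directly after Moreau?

Chaudhari

By standing in the guild: Amari, Nakamura, Tran, Moreau and Chaudhari (Master); then Drummond and Mbeki (Liveryman).
Among Amari, Nakamura, Tran, Moreau and Chaudhari, by date of admission to current standing (earlier first): Amari (21 Feb 2003) before Nakamura and Tran (2 Jan 2004) before Moreau and Chaudhari (8 Jun 2005).
Among Nakamura and Tran, by admission number (lower first): Nakamura (311) before Tran (321).
Among Moreau and Chaudhari, by admission number (lower first): Moreau (640) before Chaudhari (985).
Drummond and Mbeki both have date of admission to current standing 16 Dec 2005, so the next rule applies.
Among Drummond and Mbeki, by admission number (lower first): Drummond (230) before Mbeki (765).
Order: Amari, Nakamura, Tran, Moreau, Chaudhari, Drummond, Mbeki.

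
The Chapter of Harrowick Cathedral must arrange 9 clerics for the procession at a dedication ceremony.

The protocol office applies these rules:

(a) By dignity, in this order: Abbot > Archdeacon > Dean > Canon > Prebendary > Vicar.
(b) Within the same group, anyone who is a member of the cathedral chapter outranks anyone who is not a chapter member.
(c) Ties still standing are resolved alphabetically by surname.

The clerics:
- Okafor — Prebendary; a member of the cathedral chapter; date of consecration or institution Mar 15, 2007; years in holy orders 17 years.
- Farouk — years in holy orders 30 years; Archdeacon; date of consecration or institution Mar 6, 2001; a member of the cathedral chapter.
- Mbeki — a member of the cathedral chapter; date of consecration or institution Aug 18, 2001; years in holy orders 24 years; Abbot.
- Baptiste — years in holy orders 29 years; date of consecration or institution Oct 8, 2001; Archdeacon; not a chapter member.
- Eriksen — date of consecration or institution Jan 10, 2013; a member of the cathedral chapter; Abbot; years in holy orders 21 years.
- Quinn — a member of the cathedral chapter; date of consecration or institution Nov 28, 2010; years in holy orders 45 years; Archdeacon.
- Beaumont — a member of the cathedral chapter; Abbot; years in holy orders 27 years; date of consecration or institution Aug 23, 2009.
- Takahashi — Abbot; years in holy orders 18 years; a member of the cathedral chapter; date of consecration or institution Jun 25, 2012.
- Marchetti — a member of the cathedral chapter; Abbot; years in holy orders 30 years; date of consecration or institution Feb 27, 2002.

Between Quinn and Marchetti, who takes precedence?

Marchetti

By dignity: Beaumont, Eriksen, Marchetti, Mbeki and Takahashi (Abbot); then Farouk, Quinn and Baptiste (Archdeacon); then Okafor (Prebendary).
Beaumont, Eriksen, Marchetti, Mbeki and Takahashi are each a member of the cathedral chapter, so the next rule applies.
Among Beaumont, Eriksen, Marchetti, Mbeki and Takahashi, alphabetically by surname: Beaumont before Eriksen before Marchetti before Mbeki before Takahashi.
Among Farouk, Quinn and Baptiste, a member of the cathedral chapter before not a chapter member: Farouk and Quinn (a member of the cathedral chapter) before Baptiste (not a chapter member).
Among Farouk and Quinn, alphabetically by surname: Farouk before Quinn.
So Marchetti takes precedence.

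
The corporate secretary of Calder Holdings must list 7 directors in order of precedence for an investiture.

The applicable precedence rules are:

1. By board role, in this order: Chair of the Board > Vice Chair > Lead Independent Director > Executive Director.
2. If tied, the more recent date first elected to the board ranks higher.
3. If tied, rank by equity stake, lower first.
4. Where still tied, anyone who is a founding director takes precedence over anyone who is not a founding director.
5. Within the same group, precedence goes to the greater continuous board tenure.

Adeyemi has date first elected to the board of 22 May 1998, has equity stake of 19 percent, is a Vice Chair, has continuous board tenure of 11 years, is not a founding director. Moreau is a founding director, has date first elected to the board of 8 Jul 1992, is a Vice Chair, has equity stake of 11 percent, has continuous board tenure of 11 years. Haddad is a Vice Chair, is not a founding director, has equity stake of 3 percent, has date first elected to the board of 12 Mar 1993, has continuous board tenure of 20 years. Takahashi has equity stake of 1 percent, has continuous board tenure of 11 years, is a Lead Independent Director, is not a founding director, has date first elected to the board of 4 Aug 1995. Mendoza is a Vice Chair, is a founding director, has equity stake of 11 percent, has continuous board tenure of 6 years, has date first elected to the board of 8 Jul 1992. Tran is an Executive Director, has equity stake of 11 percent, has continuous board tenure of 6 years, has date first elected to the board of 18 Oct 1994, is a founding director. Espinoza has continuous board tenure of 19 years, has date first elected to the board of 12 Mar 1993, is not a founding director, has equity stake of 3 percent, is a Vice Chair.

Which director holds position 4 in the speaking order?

Moreau

By board role: Adeyemi, Haddad, Espinoza, Moreau and Mendoza (Vice Chair); then Takahashi (Lead Independent Director); then Tran (Executive Director).
Among Adeyemi, Haddad, Espinoza, Moreau and Mendoza, by date first elected to the board (later first): Adeyemi (22 May 1998) before Haddad and Espinoza (12 Mar 1993) before Moreau and Mendoza (8 Jul 1992).
Haddad and Espinoza both have equity stake 3 percent, so the next rule applies.
Haddad and Espinoza are each not a founding director, so the next rule applies.
Among Haddad and Espinoza, by continuous board tenure (higher first): Haddad (20 years) before Espinoza (19 years).
Moreau and Mendoza both have equity stake 11 percent, so the next rule applies.
Moreau and Mendoza are each a founding director, so the next rule applies.
Among Moreau and Mendoza, by continuous board tenure (higher first): Moreau (11 years) before Mendoza (6 years).
Order: Adeyemi, Haddad, Espinoza, Moreau, Mendoza, Takahashi, Tran.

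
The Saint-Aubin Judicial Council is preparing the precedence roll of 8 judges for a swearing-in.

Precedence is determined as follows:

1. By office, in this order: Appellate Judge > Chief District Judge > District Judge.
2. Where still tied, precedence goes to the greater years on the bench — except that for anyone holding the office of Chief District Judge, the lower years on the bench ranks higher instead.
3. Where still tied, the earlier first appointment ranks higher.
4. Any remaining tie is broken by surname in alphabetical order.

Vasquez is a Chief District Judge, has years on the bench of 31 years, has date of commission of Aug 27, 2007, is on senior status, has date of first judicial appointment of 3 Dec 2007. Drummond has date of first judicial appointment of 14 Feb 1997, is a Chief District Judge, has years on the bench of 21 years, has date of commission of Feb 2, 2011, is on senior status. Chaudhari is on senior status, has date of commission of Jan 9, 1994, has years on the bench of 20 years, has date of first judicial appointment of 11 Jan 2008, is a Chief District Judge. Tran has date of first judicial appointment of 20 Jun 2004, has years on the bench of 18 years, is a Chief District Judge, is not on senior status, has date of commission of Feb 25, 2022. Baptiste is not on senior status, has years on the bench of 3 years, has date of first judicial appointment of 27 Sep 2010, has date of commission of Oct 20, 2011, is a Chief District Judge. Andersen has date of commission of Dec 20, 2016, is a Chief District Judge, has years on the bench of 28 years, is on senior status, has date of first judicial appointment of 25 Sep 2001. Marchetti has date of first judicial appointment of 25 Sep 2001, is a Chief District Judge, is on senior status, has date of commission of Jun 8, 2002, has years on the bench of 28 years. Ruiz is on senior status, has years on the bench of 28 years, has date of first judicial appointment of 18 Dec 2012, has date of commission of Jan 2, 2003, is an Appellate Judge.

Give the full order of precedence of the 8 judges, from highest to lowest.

Ruiz, Baptiste, Tran, Chaudhari, Drummond, Andersen, Marchetti, Vasquez

By office: Ruiz (Appellate Judge); then Baptiste, Tran, Chaudhari, Drummond, Andersen, Marchetti and Vasquez (Chief District Judge).
Among Baptiste, Tran, Chaudhari, Drummond, Andersen, Marchetti and Vasquez, by years on the bench (lower first) (reversed rule for this group): Baptiste (3 years) before Tran (18 years) before Chaudhari (20 years) before Drummond (21 years) before Andersen and Marchetti (28 years) before Vasquez (31 years).
Andersen and Marchetti both have date of first judicial appointment 25 Sep 2001, so the next rule applies.
Among Andersen and Marchetti, alphabetically by surname: Andersen before Marchetti.
Full order: Ruiz, Baptiste, Tran, Chaudhari, Drummond, Andersen, Marchetti, Vasquez.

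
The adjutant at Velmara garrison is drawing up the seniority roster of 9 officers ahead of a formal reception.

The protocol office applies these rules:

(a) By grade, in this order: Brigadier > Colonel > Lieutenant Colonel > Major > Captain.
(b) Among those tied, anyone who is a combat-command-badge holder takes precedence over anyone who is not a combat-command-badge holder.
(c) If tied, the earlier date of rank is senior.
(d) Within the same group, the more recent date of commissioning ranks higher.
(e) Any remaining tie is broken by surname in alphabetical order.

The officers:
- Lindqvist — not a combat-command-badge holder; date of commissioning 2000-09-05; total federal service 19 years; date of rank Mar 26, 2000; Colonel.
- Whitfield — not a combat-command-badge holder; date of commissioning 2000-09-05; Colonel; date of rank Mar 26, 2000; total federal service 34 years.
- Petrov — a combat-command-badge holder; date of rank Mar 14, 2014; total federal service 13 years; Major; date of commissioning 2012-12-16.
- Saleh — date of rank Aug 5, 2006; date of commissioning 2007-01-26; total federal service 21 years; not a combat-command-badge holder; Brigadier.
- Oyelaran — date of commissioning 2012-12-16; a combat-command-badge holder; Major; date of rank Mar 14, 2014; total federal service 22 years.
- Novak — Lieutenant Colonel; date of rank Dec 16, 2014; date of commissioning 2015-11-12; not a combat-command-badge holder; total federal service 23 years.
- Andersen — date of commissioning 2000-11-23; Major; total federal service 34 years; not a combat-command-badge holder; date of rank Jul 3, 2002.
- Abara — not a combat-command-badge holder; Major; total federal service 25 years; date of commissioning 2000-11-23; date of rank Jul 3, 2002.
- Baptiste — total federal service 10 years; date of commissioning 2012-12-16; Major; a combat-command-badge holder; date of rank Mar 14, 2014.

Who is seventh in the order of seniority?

Petrov

By grade: Saleh (Brigadier); then Lindqvist and Whitfield (Colonel); then Novak (Lieutenant Colonel); then Baptiste, Oyelaran, Petrov, Abara and Andersen (Major).
Lindqvist and Whitfield are each not a combat-command-badge holder, so the next rule applies.
Lindqvist and Whitfield both have date of rank Mar 26, 2000, so the next rule applies.
Lindqvist and Whitfield both have date of commissioning 2000-09-05, so the next rule applies.
Among Lindqvist and Whitfield, alphabetically by surname: Lindqvist before Whitfield.
Among Baptiste, Oyelaran, Petrov, Abara and Andersen, a combat-command-badge holder before not a combat-command-badge holder: Baptiste, Oyelaran and Petrov (a combat-command-badge holder) before Abara and Andersen (not a combat-command-badge holder).
Baptiste, Oyelaran and Petrov all have date of rank Mar 14, 2014, so the next rule applies.
Baptiste, Oyelaran and Petrov all have date of commissioning 2012-12-16, so the next rule applies.
Among Baptiste, Oyelaran and Petrov, alphabetically by surname: Baptiste before Oyelaran before Petrov.
Abara and Andersen both have date of rank Jul 3, 2002, so the next rule applies.
Abara and Andersen both have date of commissioning 2000-11-23, so the next rule applies.
Among Abara and Andersen, alphabetically by surname: Abara before Andersen.
Order: Saleh, Lindqvist, Whitfield, Novak, Baptiste, Oyelaran, Petrov, Abara, Andersen.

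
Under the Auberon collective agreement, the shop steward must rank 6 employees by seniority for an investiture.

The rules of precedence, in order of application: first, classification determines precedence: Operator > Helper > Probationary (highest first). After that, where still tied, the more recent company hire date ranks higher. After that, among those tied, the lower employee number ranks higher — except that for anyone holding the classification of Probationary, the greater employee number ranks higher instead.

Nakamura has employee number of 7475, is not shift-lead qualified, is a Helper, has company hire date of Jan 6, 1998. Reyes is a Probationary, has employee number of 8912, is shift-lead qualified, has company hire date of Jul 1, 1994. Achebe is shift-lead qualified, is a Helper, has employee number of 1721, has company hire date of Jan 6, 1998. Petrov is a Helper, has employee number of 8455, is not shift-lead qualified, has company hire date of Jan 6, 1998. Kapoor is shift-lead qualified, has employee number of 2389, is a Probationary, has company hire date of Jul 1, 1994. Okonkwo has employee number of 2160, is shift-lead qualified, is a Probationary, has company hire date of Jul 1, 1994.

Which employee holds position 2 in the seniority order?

Nakamura

By classification: Achebe, Nakamura and Petrov (Helper); then Reyes, Kapoor and Okonkwo (Probationary).
Achebe, Nakamura and Petrov all have company hire date Jan 6, 1998, so the next rule applies.
Among Achebe, Nakamura and Petrov, by employee number (lower first): Achebe (1721) before Nakamura (7475) before Petrov (8455).
Reyes, Kapoor and Okonkwo all have company hire date Jul 1, 1994, so the next rule applies.
Among Reyes, Kapoor and Okonkwo, by employee number (higher first) (reversed rule for this group): Reyes (8912) before Kapoor (2389) before Okonkwo (2160).
Order: Achebe, Nakamura, Petrov, Reyes, Kapoor, Okonkwo.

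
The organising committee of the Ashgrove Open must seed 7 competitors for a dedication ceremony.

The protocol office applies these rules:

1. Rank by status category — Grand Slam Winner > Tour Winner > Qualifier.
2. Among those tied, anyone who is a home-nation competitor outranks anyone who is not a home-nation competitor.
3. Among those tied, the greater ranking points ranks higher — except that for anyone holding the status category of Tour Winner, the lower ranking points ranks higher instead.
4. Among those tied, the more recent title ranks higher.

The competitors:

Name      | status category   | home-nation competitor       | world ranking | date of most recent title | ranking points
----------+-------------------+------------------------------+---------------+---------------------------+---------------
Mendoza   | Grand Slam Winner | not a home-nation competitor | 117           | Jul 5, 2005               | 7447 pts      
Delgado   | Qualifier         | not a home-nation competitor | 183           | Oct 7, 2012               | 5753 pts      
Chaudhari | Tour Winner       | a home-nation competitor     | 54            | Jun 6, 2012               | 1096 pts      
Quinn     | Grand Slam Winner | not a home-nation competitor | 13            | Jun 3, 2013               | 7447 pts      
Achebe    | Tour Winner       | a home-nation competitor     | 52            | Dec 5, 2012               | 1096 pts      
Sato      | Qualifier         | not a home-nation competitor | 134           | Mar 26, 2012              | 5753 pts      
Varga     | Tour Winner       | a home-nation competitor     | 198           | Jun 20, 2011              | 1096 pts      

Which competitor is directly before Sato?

Delgado

By status category: Quinn and Mendoza (Grand Slam Winner); then Achebe, Chaudhari and Varga (Tour Winner); then Delgado and Sato (Qualifier).
Quinn and Mendoza are each not a home-nation competitor, so the next rule applies.
Quinn and Mendoza both have ranking points 7447 pts, so the next rule applies.
Among Quinn and Mendoza, by date of most recent title (later first): Quinn (Jun 3, 2013) before Mendoza (Jul 5, 2005).
Achebe, Chaudhari and Varga are each a home-nation competitor, so the next rule applies.
Achebe, Chaudhari and Varga all have ranking points 1096 pts, so the next rule applies.
Among Achebe, Chaudhari and Varga, by date of most recent title (later first): Achebe (Dec 5, 2012) before Chaudhari (Jun 6, 2012) before Varga (Jun 20, 2011).
Delgado and Sato are each not a home-nation competitor, so the next rule applies.
Delgado and Sato both have ranking points 5753 pts, so the next rule applies.
Among Delgado and Sato, by date of most recent title (later first): Delgado (Oct 7, 2012) before Sato (Mar 26, 2012).
Order: Quinn, Mendoza, Achebe, Chaudhari, Varga, Delgado, Sato.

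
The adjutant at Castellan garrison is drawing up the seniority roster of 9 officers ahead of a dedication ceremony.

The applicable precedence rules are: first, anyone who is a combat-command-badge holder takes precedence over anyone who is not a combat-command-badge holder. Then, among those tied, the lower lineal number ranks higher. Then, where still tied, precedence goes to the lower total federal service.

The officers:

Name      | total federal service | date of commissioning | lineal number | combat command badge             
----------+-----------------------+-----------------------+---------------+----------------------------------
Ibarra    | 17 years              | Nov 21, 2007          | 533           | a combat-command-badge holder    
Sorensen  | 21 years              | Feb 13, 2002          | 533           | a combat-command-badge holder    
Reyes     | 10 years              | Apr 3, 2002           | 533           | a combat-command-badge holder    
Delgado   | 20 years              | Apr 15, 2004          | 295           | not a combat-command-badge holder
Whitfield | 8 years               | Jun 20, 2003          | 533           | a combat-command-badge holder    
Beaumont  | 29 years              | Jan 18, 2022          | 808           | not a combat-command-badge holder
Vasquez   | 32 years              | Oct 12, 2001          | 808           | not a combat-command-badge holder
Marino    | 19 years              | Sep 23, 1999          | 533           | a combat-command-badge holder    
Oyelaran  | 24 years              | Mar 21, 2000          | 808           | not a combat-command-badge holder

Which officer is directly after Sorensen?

Delgado

By the first rule: Whitfield, Reyes, Ibarra, Marino and Sorensen (each a combat-command-badge holder); then Delgado, Oyelaran, Beaumont and Vasquez (each not a combat-command-badge holder).
Whitfield, Reyes, Ibarra, Marino and Sorensen all have lineal number 533, so the next rule applies.
Among Whitfield, Reyes, Ibarra, Marino and Sorensen, by total federal service (lower first): Whitfield (8 years) before Reyes (10 years) before Ibarra (17 years) before Marino (19 years) before Sorensen (21 years).
Among Delgado, Oyelaran, Beaumont and Vasquez, by lineal number (lower first): Delgado (295) before Oyelaran, Beaumont and Vasquez (808).
Among Oyelaran, Beaumont and Vasquez, by total federal service (lower first): Oyelaran (24 years) before Beaumont (29 years) before Vasquez (32 years).
Order: Whitfield, Reyes, Ibarra, Marino, Sorensen, Delgado, Oyelaran, Beaumont, Vasquez.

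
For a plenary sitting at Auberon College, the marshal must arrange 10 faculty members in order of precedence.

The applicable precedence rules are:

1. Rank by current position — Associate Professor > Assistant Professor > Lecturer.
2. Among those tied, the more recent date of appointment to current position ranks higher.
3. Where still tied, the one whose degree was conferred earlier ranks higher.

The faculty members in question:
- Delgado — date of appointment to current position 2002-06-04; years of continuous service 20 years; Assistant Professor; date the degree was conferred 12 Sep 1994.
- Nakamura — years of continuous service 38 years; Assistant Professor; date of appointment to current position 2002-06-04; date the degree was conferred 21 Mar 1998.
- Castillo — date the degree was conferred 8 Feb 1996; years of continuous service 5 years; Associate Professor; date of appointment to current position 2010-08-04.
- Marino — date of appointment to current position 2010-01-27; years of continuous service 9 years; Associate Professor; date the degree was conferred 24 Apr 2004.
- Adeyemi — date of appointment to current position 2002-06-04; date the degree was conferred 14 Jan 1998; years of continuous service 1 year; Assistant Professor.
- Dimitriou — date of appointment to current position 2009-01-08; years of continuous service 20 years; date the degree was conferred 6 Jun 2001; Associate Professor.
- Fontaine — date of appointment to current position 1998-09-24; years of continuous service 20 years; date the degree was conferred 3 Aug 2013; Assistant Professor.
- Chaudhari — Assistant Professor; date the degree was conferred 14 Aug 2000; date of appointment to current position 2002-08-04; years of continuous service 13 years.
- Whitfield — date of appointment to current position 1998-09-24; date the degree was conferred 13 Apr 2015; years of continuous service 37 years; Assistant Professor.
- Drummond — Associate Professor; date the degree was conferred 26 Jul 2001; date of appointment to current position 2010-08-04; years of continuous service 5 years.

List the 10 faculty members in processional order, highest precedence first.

By current position: Castillo, Drummond, Marino and Dimitriou (Associate Professor); then Chaudhari, Delgado, Adeyemi, Nakamura, Fontaine and Whitfield (Assistant Professor).
Among Castillo, Drummond, Marino and Dimitriou, by date of appointment to current position (later first): Castillo and Drummond (2010-08-04) before Marino (2010-01-27) before Dimitriou (2009-01-08).
Among Castillo and Drummond, by date the degree was conferred (earlier first): Castillo (8 Feb 1996) before Drummond (26 Jul 2001).
Among Chaudhari, Delgado, Adeyemi, Nakamura, Fontaine and Whitfield, by date of appointment to current position (later first): Chaudhari (2002-08-04) before Delgado, Adeyemi and Nakamura (2002-06-04) before Fontaine and Whitfield (1998-09-24).
Among Delgado, Adeyemi and Nakamura, by date the degree was conferred (earlier first): Delgado (12 Sep 1994) before Adeyemi (14 Jan 1998) before Nakamura (21 Mar 1998).
Among Fontaine and Whitfield, by date the degree was conferred (earlier first): Fontaine (3 Aug 2013) before Whitfield (13 Apr 2015).
Full order: Castillo, Drummond, Marino, Dimitriou, Chaudhari, Delgado, Adeyemi, Nakamura, Fontaine, Whitfield.

Castillo, Drummond, Marino, Dimitriou, Chaudhari, Delgado, Adeyemi, Nakamura, Fontaine, Whitfield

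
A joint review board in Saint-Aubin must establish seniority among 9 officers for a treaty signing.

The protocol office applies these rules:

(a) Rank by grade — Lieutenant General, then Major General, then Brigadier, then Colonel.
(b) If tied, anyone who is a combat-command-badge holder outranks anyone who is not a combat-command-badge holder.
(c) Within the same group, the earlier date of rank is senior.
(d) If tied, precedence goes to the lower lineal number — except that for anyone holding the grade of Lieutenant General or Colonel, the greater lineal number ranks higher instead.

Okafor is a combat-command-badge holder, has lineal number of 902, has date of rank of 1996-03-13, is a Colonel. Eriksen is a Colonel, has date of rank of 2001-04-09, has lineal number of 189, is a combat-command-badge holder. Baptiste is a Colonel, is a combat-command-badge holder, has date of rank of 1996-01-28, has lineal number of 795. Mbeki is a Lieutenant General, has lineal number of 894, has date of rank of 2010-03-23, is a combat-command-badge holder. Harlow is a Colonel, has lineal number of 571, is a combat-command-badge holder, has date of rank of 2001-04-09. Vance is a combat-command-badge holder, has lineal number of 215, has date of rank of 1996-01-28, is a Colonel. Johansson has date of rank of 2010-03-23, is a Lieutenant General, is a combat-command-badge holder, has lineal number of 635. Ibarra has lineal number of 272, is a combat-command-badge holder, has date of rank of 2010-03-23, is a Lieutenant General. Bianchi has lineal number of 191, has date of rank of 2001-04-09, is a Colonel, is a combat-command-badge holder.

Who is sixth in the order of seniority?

By grade: Mbeki, Johansson and Ibarra (Lieutenant General); then Baptiste, Vance, Okafor, Harlow, Bianchi and Eriksen (Colonel).
Mbeki, Johansson and Ibarra are each a combat-command-badge holder, so the next rule applies.
Mbeki, Johansson and Ibarra all have date of rank 2010-03-23, so the next rule applies.
Among Mbeki, Johansson and Ibarra, by lineal number (higher first) (reversed rule for this group): Mbeki (894) before Johansson (635) before Ibarra (272).
Baptiste, Vance, Okafor, Harlow, Bianchi and Eriksen are each a combat-command-badge holder, so the next rule applies.
Among Baptiste, Vance, Okafor, Harlow, Bianchi and Eriksen, by date of rank (earlier first): Baptiste and Vance (1996-01-28) before Okafor (1996-03-13) before Harlow, Bianchi and Eriksen (2001-04-09).
Among Baptiste and Vance, by lineal number (higher first) (reversed rule for this group): Baptiste (795) before Vance (215).
Among Harlow, Bianchi and Eriksen, by lineal number (higher first) (reversed rule for this group): Harlow (571) before Bianchi (191) before Eriksen (189).
Order: Mbeki, Johansson, Ibarra, Baptiste, Vance, Okafor, Harlow, Bianchi, Eriksen.

Okafor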